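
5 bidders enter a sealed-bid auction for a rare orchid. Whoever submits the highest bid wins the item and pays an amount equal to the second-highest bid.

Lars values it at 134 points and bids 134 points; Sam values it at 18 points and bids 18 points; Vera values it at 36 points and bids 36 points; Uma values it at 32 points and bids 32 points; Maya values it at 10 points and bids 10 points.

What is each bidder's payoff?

Payoffs: Lars 98 points, Sam 0 points, Vera 0 points, Uma 0 points, Maya 0 points.

Ranking the bids: Lars 134 points, then Vera 36 points, then Uma 32 points, then Sam 18 points, then Maya 10 points.
Lars has the top bid and wins; the price is the second-highest bid, 36 points.
Lars's payoff = 134 points − 36 points = 98 points. All other bidders lose, so their payoff is 0.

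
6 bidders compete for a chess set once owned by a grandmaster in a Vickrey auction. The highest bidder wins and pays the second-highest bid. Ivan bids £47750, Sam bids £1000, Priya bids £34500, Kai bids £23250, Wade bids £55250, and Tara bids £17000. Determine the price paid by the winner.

The winner pays £47750.

Ordered from highest: Wade £55250, then Ivan £47750, then Priya £34500, then Kai £23250, then Tara £17000, then Sam £1000.
Wade has the highest bid, so Wade wins.
The second-highest bid is £47750, so that is what Wade pays.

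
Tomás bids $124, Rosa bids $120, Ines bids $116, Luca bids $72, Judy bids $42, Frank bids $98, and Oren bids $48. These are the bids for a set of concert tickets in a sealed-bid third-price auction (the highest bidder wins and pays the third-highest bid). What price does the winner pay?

The winner pays $116.

Bids in descending order: Tomás $124; Rosa $120; Ines $116; Frank $98; Luca $72; Oren $48; Judy $42.
Tomás is the highest bidder, so Tomás wins.
Under the third-price rule, the price is the third-highest bid: $116.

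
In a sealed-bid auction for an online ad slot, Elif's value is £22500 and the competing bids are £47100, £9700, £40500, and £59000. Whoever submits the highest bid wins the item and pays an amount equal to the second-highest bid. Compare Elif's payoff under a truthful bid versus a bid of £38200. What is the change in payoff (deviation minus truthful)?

£0

The highest competing bid is £59000.
Bidding truthfully at £22500: the top bid is £59000 (a rival), so Elif loses. Payoff = £0.
Bidding £38200: the top bid is £59000 (a rival), so Elif loses. Payoff = £0.
Change = £0 − £0 = £0.
The bid only affects whether you win, not the price — here both bids land on the same side of the top rival bid, so the deviation is payoff-neutral.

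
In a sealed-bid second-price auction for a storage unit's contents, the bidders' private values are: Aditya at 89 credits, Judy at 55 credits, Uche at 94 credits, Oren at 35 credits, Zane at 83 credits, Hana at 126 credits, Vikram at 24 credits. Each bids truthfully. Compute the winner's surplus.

Ordered from highest: Hana 126 credits; Uche 94 credits; Aditya 89 credits; Zane 83 credits; Judy 55 credits; Oren 35 credits; Vikram 24 credits.
Hana wins with the top bid and pays the second-highest, 94 credits.
Surplus = 126 credits − 94 credits = 32 credits.

32 credits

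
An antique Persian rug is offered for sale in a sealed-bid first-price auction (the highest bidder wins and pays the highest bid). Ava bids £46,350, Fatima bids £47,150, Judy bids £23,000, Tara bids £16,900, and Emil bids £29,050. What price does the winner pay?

Bids in descending order: Fatima £47,150 > Ava £46,350 > Emil £29,050 > Judy £23,000 > Tara £16,900.
Fatima is the highest bidder, so Fatima wins.
Under the first-price rule, the price is the highest bid: £47,150.

Price paid: £47,150.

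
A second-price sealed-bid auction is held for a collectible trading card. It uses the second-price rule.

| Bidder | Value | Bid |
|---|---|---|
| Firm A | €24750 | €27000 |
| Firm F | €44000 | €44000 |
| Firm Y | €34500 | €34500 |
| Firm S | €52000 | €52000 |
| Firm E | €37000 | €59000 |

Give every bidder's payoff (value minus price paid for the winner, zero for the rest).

Payoffs: Firm A €0, Firm F €0, Firm Y €0, Firm S €0, Firm E -€15000.

Ranking the bids: Firm E €59000; Firm S €52000; Firm F €44000; Firm Y €34500; Firm A €27000.
Firm E has the top bid and wins; the price is the second-highest bid, €52000.
Firm E's payoff = €37000 − €52000 = -€15000. All other bidders lose, so their payoff is 0.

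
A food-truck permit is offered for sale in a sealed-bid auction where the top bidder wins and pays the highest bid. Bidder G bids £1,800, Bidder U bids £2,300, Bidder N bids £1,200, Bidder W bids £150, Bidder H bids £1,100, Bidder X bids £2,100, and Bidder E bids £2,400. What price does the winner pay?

Price paid: £2,400.

Ranking the bids: Bidder E £2,400 > Bidder U £2,300 > Bidder X £2,100 > Bidder G £1,800 > Bidder N £1,200 > Bidder H £1,100 > Bidder W £150.
Bidder E is the highest bidder, so Bidder E wins.
Under the first-price rule, the price is the highest bid: £2,400.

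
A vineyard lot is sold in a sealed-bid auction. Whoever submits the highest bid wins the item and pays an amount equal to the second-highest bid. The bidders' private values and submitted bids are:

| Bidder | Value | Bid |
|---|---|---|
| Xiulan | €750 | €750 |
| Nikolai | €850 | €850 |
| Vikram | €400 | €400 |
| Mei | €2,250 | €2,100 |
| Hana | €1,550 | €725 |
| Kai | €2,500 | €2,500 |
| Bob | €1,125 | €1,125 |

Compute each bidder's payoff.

Sorted high to low: Kai €2,500 > Mei €2,100 > Bob €1,125 > Nikolai €850 > Xiulan €750 > Hana €725 > Vikram €400.
Kai has the top bid and wins; the price is the second-highest bid, €2,100.
Kai's payoff = €2,500 − €2,100 = €400. All other bidders lose, so their payoff is 0.

Xiulan €0, Nikolai €0, Vikram €0, Mei €0, Hana €0, Kai €400, Bob €0.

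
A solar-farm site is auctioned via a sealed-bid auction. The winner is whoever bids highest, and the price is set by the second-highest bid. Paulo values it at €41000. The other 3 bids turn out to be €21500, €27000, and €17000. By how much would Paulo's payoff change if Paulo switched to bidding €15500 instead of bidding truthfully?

The highest competing bid is €27000.
Bidding truthfully at €41000: Paulo has the top bid, wins, and pays the second-highest bid €27000. Payoff = €41000 − €27000 = €14000.
Bidding €15500: the top bid is €27000 (a rival), so Paulo loses. Payoff = €0.
Change = €0 − €14000 = -€14000.

Change in payoff: -€14000.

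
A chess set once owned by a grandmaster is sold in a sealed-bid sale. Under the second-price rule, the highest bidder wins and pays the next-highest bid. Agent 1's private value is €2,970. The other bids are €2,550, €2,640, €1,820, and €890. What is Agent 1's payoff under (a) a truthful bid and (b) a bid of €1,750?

The highest competing bid is €2,640.
Bidding truthfully at €2,970: Agent 1 has the top bid, wins, and pays the second-highest bid €2,640. Payoff = €2,970 − €2,640 = €330.
Bidding €1,750: the top bid is €2,640 (a rival), so Agent 1 loses. Payoff = €0.

Truthful: €330; alternative: €0.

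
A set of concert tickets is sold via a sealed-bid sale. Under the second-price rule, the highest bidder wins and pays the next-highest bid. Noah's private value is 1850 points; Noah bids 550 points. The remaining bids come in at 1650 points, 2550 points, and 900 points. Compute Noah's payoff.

Highest competing bid: 2550 points.
Noah's bid 550 points is not the highest, so Noah loses, pays nothing, and earns zero payoff.

0 points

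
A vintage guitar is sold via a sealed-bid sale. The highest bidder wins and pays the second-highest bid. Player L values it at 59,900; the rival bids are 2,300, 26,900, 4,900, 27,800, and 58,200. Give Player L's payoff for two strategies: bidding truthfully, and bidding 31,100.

Truthful: 1,700; alternative: 0.

The highest competing bid is 58,200.
Bidding truthfully at 59,900: Player L has the top bid, wins, and pays the second-highest bid 58,200. Payoff = 59,900 − 58,200 = 1,700.
Bidding 31,100: the top bid is 58,200 (a rival), so Player L loses. Payoff = 0.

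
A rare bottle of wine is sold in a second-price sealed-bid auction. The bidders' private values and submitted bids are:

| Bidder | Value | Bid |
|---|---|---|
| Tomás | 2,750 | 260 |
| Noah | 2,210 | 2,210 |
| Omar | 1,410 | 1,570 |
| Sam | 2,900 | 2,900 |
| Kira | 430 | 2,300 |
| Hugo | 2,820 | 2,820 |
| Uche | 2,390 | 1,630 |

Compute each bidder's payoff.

Ranking the bids: Sam 2,900; Hugo 2,820; Kira 2,300; Noah 2,210; Uche 1,630; Omar 1,570; Tomás 260.
Sam has the top bid and wins; the price is the second-highest bid, 2,820.
Sam's payoff = 2,900 − 2,820 = 80. All other bidders lose, so their payoff is 0.

Payoffs: Tomás 0, Noah 0, Omar 0, Sam 80, Kira 0, Hugo 0, Uche 0.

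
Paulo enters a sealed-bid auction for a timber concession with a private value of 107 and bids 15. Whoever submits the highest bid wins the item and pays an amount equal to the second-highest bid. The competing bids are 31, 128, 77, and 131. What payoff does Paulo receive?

0

Highest competing bid: 131.
Paulo's bid 15 is not the highest, so Paulo loses, pays nothing, and earns zero payoff.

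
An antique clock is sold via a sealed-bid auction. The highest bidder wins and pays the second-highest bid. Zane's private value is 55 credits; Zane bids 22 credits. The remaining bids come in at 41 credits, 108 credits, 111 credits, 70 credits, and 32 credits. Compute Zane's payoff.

0 credits

Highest competing bid: 111 credits.
Zane's bid 22 credits is not the highest, so Zane loses, pays nothing, and earns zero payoff.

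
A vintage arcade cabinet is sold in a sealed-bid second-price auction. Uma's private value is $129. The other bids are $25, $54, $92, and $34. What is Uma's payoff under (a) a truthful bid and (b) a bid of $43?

(a) $37  (b) $0

The highest competing bid is $92.
Bidding truthfully at $129: Uma has the top bid, wins, and pays the second-highest bid $92. Payoff = $129 − $92 = $37.
Bidding $43: the top bid is $92 (a rival), so Uma loses. Payoff = $0.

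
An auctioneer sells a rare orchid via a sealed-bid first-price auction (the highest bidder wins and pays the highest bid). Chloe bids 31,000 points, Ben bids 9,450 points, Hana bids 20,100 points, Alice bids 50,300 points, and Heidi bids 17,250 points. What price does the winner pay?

Ordered from highest: Alice 50,300 points > Chloe 31,000 points > Hana 20,100 points > Heidi 17,250 points > Ben 9,450 points.
Alice is the highest bidder, so Alice wins.
Under the first-price rule, the price is the highest bid: 50,300 points.

Price paid: 50,300 points.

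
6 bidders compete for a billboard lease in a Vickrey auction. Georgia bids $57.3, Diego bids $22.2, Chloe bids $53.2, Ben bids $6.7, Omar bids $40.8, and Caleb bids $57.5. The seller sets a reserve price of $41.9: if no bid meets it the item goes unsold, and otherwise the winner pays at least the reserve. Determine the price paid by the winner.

Ranking the bids: Caleb $57.5; Georgia $57.3; Chloe $53.2; Omar $40.8; Diego $22.2; Ben $6.7.
Caleb has the highest bid, so Caleb wins.
The second-highest bid is $57.3, which exceeds the reserve, so that sets the price.

The winner pays $57.3.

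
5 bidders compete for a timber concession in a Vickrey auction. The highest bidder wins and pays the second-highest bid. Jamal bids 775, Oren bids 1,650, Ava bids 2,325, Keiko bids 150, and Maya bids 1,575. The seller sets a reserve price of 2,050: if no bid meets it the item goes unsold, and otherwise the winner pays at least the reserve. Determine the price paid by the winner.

Sorted high to low: Ava 2,325; Oren 1,650; Maya 1,575; Jamal 775; Keiko 150.
Ava has the highest bid, so Ava wins.
The second-highest bid is 1,650, but the reserve 2,050 is higher, so the price is the reserve.

Price paid: 2,050.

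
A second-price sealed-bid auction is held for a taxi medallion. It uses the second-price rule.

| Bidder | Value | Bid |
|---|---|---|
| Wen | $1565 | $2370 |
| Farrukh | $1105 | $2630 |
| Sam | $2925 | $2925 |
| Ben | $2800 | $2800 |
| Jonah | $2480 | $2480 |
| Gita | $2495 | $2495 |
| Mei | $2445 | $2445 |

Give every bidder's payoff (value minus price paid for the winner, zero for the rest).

Payoffs: Wen $0, Farrukh $0, Sam $125, Ben $0, Jonah $0, Gita $0, Mei $0.

Bids in descending order: Sam $2925; Ben $2800; Farrukh $2630; Gita $2495; Jonah $2480; Mei $2445; Wen $2370.
Sam has the top bid and wins; the price is the second-highest bid, $2800.
Sam's payoff = $2925 − $2800 = $125. All other bidders lose, so their payoff is 0.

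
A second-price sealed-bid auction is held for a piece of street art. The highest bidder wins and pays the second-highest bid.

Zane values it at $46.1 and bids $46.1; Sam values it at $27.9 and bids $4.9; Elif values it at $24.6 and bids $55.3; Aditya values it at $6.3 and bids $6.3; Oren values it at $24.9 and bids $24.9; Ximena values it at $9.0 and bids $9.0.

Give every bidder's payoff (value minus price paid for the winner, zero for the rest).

Payoffs: Zane $0.0, Sam $0.0, Elif -$21.5, Aditya $0.0, Oren $0.0, Ximena $0.0.

Bids in descending order: Elif $55.3, then Zane $46.1, then Oren $24.9, then Ximena $9.0, then Aditya $6.3, then Sam $4.9.
Elif has the top bid and wins; the price is the second-highest bid, $46.1.
Elif's payoff = $24.6 − $46.1 = -$21.5. All other bidders lose, so their payoff is 0.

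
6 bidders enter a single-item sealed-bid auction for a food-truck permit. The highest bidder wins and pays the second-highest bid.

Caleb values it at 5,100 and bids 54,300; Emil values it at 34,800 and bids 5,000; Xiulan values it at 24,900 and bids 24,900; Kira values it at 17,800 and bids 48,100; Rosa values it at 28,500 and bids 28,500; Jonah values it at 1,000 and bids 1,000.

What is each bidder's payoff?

Ranking the bids: Caleb 54,300 > Kira 48,100 > Rosa 28,500 > Xiulan 24,900 > Emil 5,000 > Jonah 1,000.
Caleb has the top bid and wins; the price is the second-highest bid, 48,100.
Caleb's payoff = 5,100 − 48,100 = -43,000. All other bidders lose, so their payoff is 0.

Caleb -43,000, Emil 0, Xiulan 0, Kira 0, Rosa 0, Jonah 0.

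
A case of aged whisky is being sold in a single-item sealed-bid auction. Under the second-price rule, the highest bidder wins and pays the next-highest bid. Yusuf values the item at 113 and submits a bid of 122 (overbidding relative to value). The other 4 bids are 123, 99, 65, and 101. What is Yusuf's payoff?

Highest competing bid: 123.
Yusuf's bid 122 is not the highest, so Yusuf loses, pays nothing, and earns zero payoff.

Payoff = 0.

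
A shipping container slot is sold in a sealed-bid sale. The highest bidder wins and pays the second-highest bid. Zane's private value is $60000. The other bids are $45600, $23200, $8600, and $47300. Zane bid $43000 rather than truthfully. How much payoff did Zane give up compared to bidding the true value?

The highest competing bid is $47300.
Bidding truthfully at $60000: Zane has the top bid, wins, and pays the second-highest bid $47300. Payoff = $60000 − $47300 = $12700.
Bidding $43000: the top bid is $47300 (a rival), so Zane loses. Payoff = $0.
Regret = truthful payoff − actual payoff = $12700 − $0 = $12700.

Regret: $12700.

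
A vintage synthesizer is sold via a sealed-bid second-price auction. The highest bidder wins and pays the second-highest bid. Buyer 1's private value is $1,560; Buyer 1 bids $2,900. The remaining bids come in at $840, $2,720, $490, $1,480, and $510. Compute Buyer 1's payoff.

Payoff = -$1,160.

Highest competing bid: $2,720.
Buyer 1's bid $2,900 is the highest overall, so Buyer 1 wins and pays the second-highest bid, $2,720.
Payoff = value − price = $1,560 − $2,720 = -$1,160.
Overbidding won the item at a price above value — truthful bidding would have avoided this loss.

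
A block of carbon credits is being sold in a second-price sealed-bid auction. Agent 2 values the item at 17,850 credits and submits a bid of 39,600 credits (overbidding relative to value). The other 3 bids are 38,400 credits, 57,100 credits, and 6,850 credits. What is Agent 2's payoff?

0 credits

Highest competing bid: 57,100 credits.
Agent 2's bid 39,600 credits is not the highest, so Agent 2 loses, pays nothing, and earns zero payoff.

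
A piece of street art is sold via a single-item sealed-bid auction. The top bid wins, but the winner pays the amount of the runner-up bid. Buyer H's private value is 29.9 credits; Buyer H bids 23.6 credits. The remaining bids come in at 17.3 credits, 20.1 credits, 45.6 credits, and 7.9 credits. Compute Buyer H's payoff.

Highest competing bid: 45.6 credits.
Buyer H's bid 23.6 credits is not the highest, so Buyer H loses, pays nothing, and earns zero payoff.

Payoff = 0.0 credits.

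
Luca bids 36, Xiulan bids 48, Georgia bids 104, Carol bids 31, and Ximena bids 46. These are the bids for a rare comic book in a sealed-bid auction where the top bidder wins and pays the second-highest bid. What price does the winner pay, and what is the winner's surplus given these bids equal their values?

Ordered from highest: Georgia 104, then Xiulan 48, then Ximena 46, then Luca 36, then Carol 31.
Georgia is the highest bidder, so Georgia wins.
Under the second-price rule, the price is the second-highest bid: 48.
Surplus = 104 − 48 = 56.

Price 48; surplus 56.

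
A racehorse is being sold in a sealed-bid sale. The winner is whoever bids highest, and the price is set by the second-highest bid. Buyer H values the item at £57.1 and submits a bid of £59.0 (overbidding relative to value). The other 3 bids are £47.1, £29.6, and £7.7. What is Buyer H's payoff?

Payoff = £10.0.

Highest competing bid: £47.1.
Buyer H's bid £59.0 is the highest overall, so Buyer H wins and pays the second-highest bid, £47.1.
Payoff = value − price = £57.1 − £47.1 = £10.0.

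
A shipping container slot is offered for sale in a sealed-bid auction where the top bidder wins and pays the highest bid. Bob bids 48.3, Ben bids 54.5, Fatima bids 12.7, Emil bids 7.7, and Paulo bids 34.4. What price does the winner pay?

Price paid: 54.5.

Ordered from highest: Ben 54.5; Bob 48.3; Paulo 34.4; Fatima 12.7; Emil 7.7.
Ben is the highest bidder, so Ben wins.
Under the first-price rule, the price is the highest bid: 54.5.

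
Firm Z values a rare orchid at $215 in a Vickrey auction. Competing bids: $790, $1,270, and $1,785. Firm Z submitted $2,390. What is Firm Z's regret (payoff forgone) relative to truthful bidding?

The highest competing bid is $1,785.
Bidding truthfully at $215: the top bid is $1,785 (a rival), so Firm Z loses. Payoff = $0.
Bidding $2,390: Firm Z has the top bid, wins, and pays the second-highest bid $1,785. Payoff = $215 − $1,785 = -$1,570.
Regret = truthful payoff − actual payoff = $0 − -$1,570 = $1,570.

Payoff forgone: $1,570.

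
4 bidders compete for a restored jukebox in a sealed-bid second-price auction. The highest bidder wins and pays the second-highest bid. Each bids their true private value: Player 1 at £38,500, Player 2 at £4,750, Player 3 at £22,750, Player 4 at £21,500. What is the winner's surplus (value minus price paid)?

Surplus = £15,750.

Ranking the bids: Player 1 £38,500; Player 3 £22,750; Player 4 £21,500; Player 2 £4,750.
Player 1 wins with the top bid and pays the second-highest, £22,750.
Surplus = £38,500 − £22,750 = £15,750.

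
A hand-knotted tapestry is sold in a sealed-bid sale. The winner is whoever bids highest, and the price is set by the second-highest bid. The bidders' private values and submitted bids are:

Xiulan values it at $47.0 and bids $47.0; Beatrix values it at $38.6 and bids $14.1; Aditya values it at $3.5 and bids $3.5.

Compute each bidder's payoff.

Bids in descending order: Xiulan $47.0 > Beatrix $14.1 > Aditya $3.5.
Xiulan has the top bid and wins; the price is the second-highest bid, $14.1.
Xiulan's payoff = $47.0 − $14.1 = $32.9. All other bidders lose, so their payoff is 0.

Xiulan $32.9, Beatrix $0.0, Aditya $0.0.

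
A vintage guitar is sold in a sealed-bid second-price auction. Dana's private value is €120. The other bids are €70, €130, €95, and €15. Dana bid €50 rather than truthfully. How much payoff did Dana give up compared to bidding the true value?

The highest competing bid is €130.
Bidding truthfully at €120: the top bid is €130 (a rival), so Dana loses. Payoff = €0.
Bidding €50: the top bid is €130 (a rival), so Dana loses. Payoff = €0.
Regret = truthful payoff − actual payoff = €0 − €0 = €0.

Payoff forgone: €0.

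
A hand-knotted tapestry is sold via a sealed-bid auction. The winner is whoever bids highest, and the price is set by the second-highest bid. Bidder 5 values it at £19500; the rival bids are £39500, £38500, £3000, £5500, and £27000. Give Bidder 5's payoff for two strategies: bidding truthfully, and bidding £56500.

(a) £0  (b) -£20000

The highest competing bid is £39500.
Bidding truthfully at £19500: the top bid is £39500 (a rival), so Bidder 5 loses. Payoff = £0.
Bidding £56500: Bidder 5 has the top bid, wins, and pays the second-highest bid £39500. Payoff = £19500 − £39500 = -£20000.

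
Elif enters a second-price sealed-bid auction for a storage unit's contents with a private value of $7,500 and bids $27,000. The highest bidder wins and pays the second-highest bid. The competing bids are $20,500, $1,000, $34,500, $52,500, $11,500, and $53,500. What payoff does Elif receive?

Payoff = $0.

Highest competing bid: $53,500.
Elif's bid $27,000 is not the highest, so Elif loses, pays nothing, and earns zero payoff.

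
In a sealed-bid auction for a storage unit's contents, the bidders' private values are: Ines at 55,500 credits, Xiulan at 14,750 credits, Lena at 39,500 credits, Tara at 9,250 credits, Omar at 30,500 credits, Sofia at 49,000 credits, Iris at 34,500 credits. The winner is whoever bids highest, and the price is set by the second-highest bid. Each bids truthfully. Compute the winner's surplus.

Sorted high to low: Ines 55,500 credits > Sofia 49,000 credits > Lena 39,500 credits > Iris 34,500 credits > Omar 30,500 credits > Xiulan 14,750 credits > Tara 9,250 credits.
Ines wins with the top bid and pays the second-highest, 49,000 credits.
Surplus = 55,500 credits − 49,000 credits = 6,500 credits.

Surplus = 6,500 credits.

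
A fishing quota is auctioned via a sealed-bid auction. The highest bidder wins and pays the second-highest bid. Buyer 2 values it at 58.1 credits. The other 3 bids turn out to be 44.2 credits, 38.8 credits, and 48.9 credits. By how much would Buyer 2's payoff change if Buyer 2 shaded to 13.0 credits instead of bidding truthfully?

Change in payoff: -9.2 credits.

The highest competing bid is 48.9 credits.
Bidding truthfully at 58.1 credits: Buyer 2 has the top bid, wins, and pays the second-highest bid 48.9 credits. Payoff = 58.1 credits − 48.9 credits = 9.2 credits.
Bidding 13.0 credits: the top bid is 48.9 credits (a rival), so Buyer 2 loses. Payoff = 0.0 credits.
Change = 0.0 credits − 9.2 credits = -9.2 credits.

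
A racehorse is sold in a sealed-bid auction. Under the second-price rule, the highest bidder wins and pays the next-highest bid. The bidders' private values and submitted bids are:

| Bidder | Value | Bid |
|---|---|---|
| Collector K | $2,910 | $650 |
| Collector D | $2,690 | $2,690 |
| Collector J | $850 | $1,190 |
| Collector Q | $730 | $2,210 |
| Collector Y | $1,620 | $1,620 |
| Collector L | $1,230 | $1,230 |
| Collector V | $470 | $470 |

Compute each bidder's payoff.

Payoffs: Collector K $0, Collector D $480, Collector J $0, Collector Q $0, Collector Y $0, Collector L $0, Collector V $0.

Bids in descending order: Collector D $2,690, then Collector Q $2,210, then Collector Y $1,620, then Collector L $1,230, then Collector J $1,190, then Collector K $650, then Collector V $470.
Collector D has the top bid and wins; the price is the second-highest bid, $2,210.
Collector D's payoff = $2,690 − $2,210 = $480. All other bidders lose, so their payoff is 0.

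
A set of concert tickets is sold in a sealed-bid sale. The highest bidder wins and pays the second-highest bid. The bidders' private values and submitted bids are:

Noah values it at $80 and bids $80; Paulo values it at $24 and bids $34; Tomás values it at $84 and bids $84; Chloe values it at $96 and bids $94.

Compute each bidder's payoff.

Payoffs: Noah $0, Paulo $0, Tomás $0, Chloe $12.

Ranking the bids: Chloe $94; Tomás $84; Noah $80; Paulo $34.
Chloe has the top bid and wins; the price is the second-highest bid, $84.
Chloe's payoff = $96 − $84 = $12. All other bidders lose, so their payoff is 0.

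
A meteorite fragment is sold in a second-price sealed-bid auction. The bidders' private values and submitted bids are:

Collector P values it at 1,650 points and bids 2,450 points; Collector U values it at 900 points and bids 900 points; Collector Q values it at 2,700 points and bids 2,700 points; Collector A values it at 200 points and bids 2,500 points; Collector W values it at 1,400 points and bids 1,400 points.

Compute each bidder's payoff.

Bids in descending order: Collector Q 2,700 points; Collector A 2,500 points; Collector P 2,450 points; Collector W 1,400 points; Collector U 900 points.
Collector Q has the top bid and wins; the price is the second-highest bid, 2,500 points.
Collector Q's payoff = 2,700 points − 2,500 points = 200 points. All other bidders lose, so their payoff is 0.

Payoffs: Collector P 0 points, Collector U 0 points, Collector Q 200 points, Collector A 0 points, Collector W 0 points.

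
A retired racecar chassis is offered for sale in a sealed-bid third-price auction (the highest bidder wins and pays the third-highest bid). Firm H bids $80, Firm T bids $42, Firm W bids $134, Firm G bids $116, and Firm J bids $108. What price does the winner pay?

Ranking the bids: Firm W $134; Firm G $116; Firm J $108; Firm H $80; Firm T $42.
Firm W is the highest bidder, so Firm W wins.
Under the third-price rule, the price is the third-highest bid: $108.

The winner pays $108.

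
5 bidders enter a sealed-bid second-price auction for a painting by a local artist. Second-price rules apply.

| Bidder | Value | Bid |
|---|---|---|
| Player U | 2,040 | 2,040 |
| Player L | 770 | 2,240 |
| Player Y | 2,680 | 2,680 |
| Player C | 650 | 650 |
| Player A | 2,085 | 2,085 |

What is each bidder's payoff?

Payoffs: Player U 0, Player L 0, Player Y 440, Player C 0, Player A 0.

Bids in descending order: Player Y 2,680 > Player L 2,240 > Player A 2,085 > Player U 2,040 > Player C 650.
Player Y has the top bid and wins; the price is the second-highest bid, 2,240.
Player Y's payoff = 2,680 − 2,240 = 440. All other bidders lose, so their payoff is 0.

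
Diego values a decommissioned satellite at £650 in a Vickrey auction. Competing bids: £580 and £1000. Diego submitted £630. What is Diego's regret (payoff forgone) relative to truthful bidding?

Payoff forgone: £0.

The highest competing bid is £1000.
Bidding truthfully at £650: the top bid is £1000 (a rival), so Diego loses. Payoff = £0.
Bidding £630: the top bid is £1000 (a rival), so Diego loses. Payoff = £0.
Regret = truthful payoff − actual payoff = £0 − £0 = £0.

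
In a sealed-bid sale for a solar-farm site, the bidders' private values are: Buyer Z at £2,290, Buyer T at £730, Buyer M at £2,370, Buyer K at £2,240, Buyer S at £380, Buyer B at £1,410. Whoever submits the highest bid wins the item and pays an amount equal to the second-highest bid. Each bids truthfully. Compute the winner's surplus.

Ranking the bids: Buyer M £2,370, then Buyer Z £2,290, then Buyer K £2,240, then Buyer B £1,410, then Buyer T £730, then Buyer S £380.
Buyer M wins with the top bid and pays the second-highest, £2,290.
Surplus = £2,370 − £2,290 = £80.

£80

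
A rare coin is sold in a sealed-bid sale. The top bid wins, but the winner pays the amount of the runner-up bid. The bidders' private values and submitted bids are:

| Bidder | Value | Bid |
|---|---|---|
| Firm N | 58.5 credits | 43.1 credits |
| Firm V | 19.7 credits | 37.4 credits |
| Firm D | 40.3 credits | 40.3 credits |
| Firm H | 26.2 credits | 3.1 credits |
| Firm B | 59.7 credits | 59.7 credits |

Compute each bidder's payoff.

Bids in descending order: Firm B 59.7 credits, then Firm N 43.1 credits, then Firm D 40.3 credits, then Firm V 37.4 credits, then Firm H 3.1 credits.
Firm B has the top bid and wins; the price is the second-highest bid, 43.1 credits.
Firm B's payoff = 59.7 credits − 43.1 credits = 16.6 credits. All other bidders lose, so their payoff is 0.

Firm N 0.0 credits, Firm V 0.0 credits, Firm D 0.0 credits, Firm H 0.0 credits, Firm B 16.6 credits.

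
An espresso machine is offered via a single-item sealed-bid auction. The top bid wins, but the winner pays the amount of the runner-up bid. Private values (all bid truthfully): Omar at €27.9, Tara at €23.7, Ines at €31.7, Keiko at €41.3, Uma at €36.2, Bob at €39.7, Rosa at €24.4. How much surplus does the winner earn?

Ordered from highest: Keiko €41.3, then Bob €39.7, then Uma €36.2, then Ines €31.7, then Omar €27.9, then Rosa €24.4, then Tara €23.7.
Keiko wins with the top bid and pays the second-highest, €39.7.
Surplus = €41.3 − €39.7 = €1.6.

€1.6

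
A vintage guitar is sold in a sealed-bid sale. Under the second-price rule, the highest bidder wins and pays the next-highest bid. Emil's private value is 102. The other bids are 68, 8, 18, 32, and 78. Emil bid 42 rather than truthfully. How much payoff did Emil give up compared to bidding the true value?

The highest competing bid is 78.
Bidding truthfully at 102: Emil has the top bid, wins, and pays the second-highest bid 78. Payoff = 102 − 78 = 24.
Bidding 42: the top bid is 78 (a rival), so Emil loses. Payoff = 0.
Regret = truthful payoff − actual payoff = 24 − 0 = 24.

24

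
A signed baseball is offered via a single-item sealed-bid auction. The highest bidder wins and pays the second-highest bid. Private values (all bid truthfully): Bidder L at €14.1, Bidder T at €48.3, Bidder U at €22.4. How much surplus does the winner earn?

Ranking the bids: Bidder T €48.3 > Bidder U €22.4 > Bidder L €14.1.
Bidder T wins with the top bid and pays the second-highest, €22.4.
Surplus = €48.3 − €22.4 = €25.9.

Winner's surplus: €25.9.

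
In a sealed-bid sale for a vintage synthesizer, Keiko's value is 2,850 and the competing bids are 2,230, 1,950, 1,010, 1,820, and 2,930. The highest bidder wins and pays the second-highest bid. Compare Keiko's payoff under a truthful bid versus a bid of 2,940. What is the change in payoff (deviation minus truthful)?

-80

The highest competing bid is 2,930.
Bidding truthfully at 2,850: the top bid is 2,930 (a rival), so Keiko loses. Payoff = 0.
Bidding 2,940: Keiko has the top bid, wins, and pays the second-highest bid 2,930. Payoff = 2,850 − 2,930 = -80.
Change = -80 − 0 = -80.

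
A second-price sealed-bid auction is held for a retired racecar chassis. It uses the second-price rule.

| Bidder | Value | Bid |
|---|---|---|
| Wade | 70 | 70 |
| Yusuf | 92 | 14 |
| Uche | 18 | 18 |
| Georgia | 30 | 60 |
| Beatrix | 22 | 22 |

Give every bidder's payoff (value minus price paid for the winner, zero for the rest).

Sorted high to low: Wade 70, then Georgia 60, then Beatrix 22, then Uche 18, then Yusuf 14.
Wade has the top bid and wins; the price is the second-highest bid, 60.
Wade's payoff = 70 − 60 = 10. All other bidders lose, so their payoff is 0.

Wade 10, Yusuf 0, Uche 0, Georgia 0, Beatrix 0.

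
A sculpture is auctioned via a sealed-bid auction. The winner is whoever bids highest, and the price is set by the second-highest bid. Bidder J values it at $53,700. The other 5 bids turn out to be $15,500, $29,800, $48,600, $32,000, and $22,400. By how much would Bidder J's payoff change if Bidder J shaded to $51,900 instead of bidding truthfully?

The highest competing bid is $48,600.
Bidding truthfully at $53,700: Bidder J has the top bid, wins, and pays the second-highest bid $48,600. Payoff = $53,700 − $48,600 = $5,100.
Bidding $51,900: Bidder J has the top bid, wins, and pays the second-highest bid $48,600. Payoff = $53,700 − $48,600 = $5,100.
Change = $5,100 − $5,100 = $0.

Payoff change: $0.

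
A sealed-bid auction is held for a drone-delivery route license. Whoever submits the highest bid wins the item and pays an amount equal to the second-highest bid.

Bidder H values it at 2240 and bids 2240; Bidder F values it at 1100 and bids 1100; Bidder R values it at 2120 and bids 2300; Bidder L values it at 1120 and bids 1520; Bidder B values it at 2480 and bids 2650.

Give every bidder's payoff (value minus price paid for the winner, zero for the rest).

Ranking the bids: Bidder B 2650; Bidder R 2300; Bidder H 2240; Bidder L 1520; Bidder F 1100.
Bidder B has the top bid and wins; the price is the second-highest bid, 2300.
Bidder B's payoff = 2480 − 2300 = 180. All other bidders lose, so their payoff is 0.

Payoffs: Bidder H 0, Bidder F 0, Bidder R 0, Bidder L 0, Bidder B 180.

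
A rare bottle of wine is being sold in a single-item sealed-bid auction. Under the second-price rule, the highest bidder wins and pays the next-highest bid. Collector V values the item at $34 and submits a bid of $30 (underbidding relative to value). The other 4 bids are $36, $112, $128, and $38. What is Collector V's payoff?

Highest competing bid: $128.
Collector V's bid $30 is not the highest, so Collector V loses, pays nothing, and earns zero payoff.

Collector V's payoff: $0.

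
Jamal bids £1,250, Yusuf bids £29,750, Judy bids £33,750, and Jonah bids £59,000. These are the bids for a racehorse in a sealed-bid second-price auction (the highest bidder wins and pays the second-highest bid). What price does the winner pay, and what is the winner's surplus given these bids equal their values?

Ordered from highest: Jonah £59,000; Judy £33,750; Yusuf £29,750; Jamal £1,250.
Jonah is the highest bidder, so Jonah wins.
Under the second-price rule, the price is the second-highest bid: £33,750.
Surplus = £59,000 − £33,750 = £25,250.

Price £33,750; surplus £25,250.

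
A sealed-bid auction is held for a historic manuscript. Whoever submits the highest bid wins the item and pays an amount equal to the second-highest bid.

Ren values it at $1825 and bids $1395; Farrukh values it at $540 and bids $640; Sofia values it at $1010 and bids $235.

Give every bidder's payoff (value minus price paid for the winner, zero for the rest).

Ren $1185, Farrukh $0, Sofia $0.

Ordered from highest: Ren $1395, then Farrukh $640, then Sofia $235.
Ren has the top bid and wins; the price is the second-highest bid, $640.
Ren's payoff = $1825 − $640 = $1185. All other bidders lose, so their payoff is 0.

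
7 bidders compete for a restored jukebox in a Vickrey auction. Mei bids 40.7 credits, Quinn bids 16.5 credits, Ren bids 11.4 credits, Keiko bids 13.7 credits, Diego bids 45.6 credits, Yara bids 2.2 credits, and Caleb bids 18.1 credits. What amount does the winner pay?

Price paid: 40.7 credits.

Ordered from highest: Diego 45.6 credits; Mei 40.7 credits; Caleb 18.1 credits; Quinn 16.5 credits; Keiko 13.7 credits; Ren 11.4 credits; Yara 2.2 credits.
Diego has the highest bid, so Diego wins.
The second-highest bid is 40.7 credits, so that is what Diego pays.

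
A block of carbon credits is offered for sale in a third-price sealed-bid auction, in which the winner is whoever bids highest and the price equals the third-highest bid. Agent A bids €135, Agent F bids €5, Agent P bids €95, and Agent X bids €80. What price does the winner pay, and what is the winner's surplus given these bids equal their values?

Price €80; surplus €55.

Ordered from highest: Agent A €135, then Agent P €95, then Agent X €80, then Agent F €5.
Agent A is the highest bidder, so Agent A wins.
Under the third-price rule, the price is the third-highest bid: €80.
Surplus = €135 − €80 = €55.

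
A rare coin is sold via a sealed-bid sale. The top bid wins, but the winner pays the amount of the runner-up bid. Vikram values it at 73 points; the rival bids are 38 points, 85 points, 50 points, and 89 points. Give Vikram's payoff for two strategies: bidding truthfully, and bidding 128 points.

The highest competing bid is 89 points.
Bidding truthfully at 73 points: the top bid is 89 points (a rival), so Vikram loses. Payoff = 0 points.
Bidding 128 points: Vikram has the top bid, wins, and pays the second-highest bid 89 points. Payoff = 73 points − 89 points = -16 points.

(a) 0 points  (b) -16 points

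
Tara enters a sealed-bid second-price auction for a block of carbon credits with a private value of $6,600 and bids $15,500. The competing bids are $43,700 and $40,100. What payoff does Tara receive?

Highest competing bid: $43,700.
Tara's bid $15,500 is not the highest, so Tara loses, pays nothing, and earns zero payoff.

Payoff = $0.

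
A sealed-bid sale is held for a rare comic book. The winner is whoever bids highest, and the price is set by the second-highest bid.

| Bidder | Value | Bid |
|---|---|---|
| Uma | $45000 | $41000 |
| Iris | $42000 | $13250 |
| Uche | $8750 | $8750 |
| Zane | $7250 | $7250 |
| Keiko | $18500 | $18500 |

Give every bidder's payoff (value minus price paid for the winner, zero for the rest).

Ordered from highest: Uma $41000; Keiko $18500; Iris $13250; Uche $8750; Zane $7250.
Uma has the top bid and wins; the price is the second-highest bid, $18500.
Uma's payoff = $45000 − $18500 = $26500. All other bidders lose, so their payoff is 0.

Payoffs: Uma $26500, Iris $0, Uche $0, Zane $0, Keiko $0.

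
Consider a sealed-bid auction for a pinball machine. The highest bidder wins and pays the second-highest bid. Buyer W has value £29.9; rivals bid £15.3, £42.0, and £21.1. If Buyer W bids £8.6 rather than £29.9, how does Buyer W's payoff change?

Payoff change: £0.0.

The highest competing bid is £42.0.
Bidding truthfully at £29.9: the top bid is £42.0 (a rival), so Buyer W loses. Payoff = £0.0.
Bidding £8.6: the top bid is £42.0 (a rival), so Buyer W loses. Payoff = £0.0.
Change = £0.0 − £0.0 = £0.0.
The bid only affects whether you win, not the price — here both bids land on the same side of the top rival bid, so the deviation is payoff-neutral.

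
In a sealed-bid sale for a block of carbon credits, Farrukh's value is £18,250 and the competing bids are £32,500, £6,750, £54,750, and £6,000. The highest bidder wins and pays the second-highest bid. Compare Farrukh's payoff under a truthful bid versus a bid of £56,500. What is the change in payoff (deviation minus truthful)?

Payoff change: -£36,500.

The highest competing bid is £54,750.
Bidding truthfully at £18,250: the top bid is £54,750 (a rival), so Farrukh loses. Payoff = £0.
Bidding £56,500: Farrukh has the top bid, wins, and pays the second-highest bid £54,750. Payoff = £18,250 − £54,750 = -£36,500.
Change = -£36,500 − £0 = -£36,500.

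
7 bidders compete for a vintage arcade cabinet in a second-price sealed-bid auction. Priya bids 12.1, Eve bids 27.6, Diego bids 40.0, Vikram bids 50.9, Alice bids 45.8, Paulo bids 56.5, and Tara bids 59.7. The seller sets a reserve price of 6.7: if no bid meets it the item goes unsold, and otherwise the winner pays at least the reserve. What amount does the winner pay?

Price paid: 56.5.

Ordered from highest: Tara 59.7; Paulo 56.5; Vikram 50.9; Alice 45.8; Diego 40.0; Eve 27.6; Priya 12.1.
Tara has the highest bid, so Tara wins.
The second-highest bid is 56.5, which exceeds the reserve, so that sets the price.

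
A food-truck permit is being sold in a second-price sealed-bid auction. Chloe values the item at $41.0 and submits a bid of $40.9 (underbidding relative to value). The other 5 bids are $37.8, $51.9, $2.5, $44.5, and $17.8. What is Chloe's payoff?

Highest competing bid: $51.9.
Chloe's bid $40.9 is not the highest, so Chloe loses, pays nothing, and earns zero payoff.

$0.0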